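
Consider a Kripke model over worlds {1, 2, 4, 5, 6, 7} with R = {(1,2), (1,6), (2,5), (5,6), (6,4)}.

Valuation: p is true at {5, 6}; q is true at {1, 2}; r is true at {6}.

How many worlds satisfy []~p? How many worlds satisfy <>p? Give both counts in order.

3 and 3

For []~p:
1: successors {2, 6}; ~p there: 2:T, 6:F. ✗
2: successors {5}; ~p there: 5:F. ✗
4: no successors, so []~p holds vacuously. ✓
5: successors {6}; ~p there: 6:F. ✗
6: successors {4}; ~p there: 4:T. ✓
7: no successors, so []~p holds vacuously. ✓
— 3 worlds.
For <>p:
1: successors {2, 6}; p there: 2:F, 6:T. ✓
2: successors {5}; p there: 5:T. ✓
4: no successors, so <>p fails. ✗
5: successors {6}; p there: 6:T. ✓
6: successors {4}; p there: 4:F. ✗
7: no successors, so <>p fails. ✗
— 3 worlds.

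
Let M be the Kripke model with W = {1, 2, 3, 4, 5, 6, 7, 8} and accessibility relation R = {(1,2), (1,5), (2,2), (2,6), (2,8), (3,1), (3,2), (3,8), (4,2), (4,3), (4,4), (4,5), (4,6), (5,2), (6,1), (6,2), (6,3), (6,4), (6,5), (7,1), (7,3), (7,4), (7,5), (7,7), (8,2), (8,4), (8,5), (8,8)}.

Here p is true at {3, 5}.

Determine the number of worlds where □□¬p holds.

2

1: successors {2, 5}; □¬p there: 2:T, 5:T. ✓
2: successors {2, 6, 8}; □¬p there: 2:T, 6:F, 8:F. ✗
3: successors {1, 2, 8}; □¬p there: 1:F, 2:T, 8:F. ✗
4: successors {2, 3, 4, 5, 6}; □¬p there: 2:T, 3:T, 4:F, 5:T, 6:F. ✗
5: successors {2}; □¬p there: 2:T. ✓
6: successors {1, 2, 3, 4, 5}; □¬p there: 1:F, 2:T, 3:T, 4:F, 5:T. ✗
7: successors {1, 3, 4, 5, 7}; □¬p there: 1:F, 3:T, 4:F, 5:T, 7:F. ✗
8: successors {2, 4, 5, 8}; □¬p there: 2:T, 4:F, 5:T, 8:F. ✗
Satisfying worlds: {1, 5}.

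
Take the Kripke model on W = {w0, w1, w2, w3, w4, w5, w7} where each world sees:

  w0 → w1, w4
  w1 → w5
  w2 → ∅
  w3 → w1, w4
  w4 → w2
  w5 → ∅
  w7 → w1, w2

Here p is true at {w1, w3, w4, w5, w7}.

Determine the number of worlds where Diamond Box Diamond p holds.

w0: successors {w1, w4}; Box Diamond p there: w1:F, w4:F. ✗
w1: successors {w5}; Box Diamond p there: w5:T. ✓
w2: no successors, so Diamond Box Diamond p fails. ✗
w3: successors {w1, w4}; Box Diamond p there: w1:F, w4:F. ✗
w4: successors {w2}; Box Diamond p there: w2:T. ✓
w5: no successors, so Diamond Box Diamond p fails. ✗
w7: successors {w1, w2}; Box Diamond p there: w1:F, w2:T. ✓
Satisfying worlds: {w1, w4, w7}.

3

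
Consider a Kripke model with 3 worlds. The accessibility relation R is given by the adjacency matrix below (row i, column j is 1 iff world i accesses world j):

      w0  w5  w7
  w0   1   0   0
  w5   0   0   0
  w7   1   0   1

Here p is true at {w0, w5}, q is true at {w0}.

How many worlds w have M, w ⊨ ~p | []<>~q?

2

w0: ~p is F, []<>~q is F. ✗
w5: ~p is F, []<>~q is T. ✓
w7: ~p is T, []<>~q is F. ✓
Satisfying worlds: {w5, w7}.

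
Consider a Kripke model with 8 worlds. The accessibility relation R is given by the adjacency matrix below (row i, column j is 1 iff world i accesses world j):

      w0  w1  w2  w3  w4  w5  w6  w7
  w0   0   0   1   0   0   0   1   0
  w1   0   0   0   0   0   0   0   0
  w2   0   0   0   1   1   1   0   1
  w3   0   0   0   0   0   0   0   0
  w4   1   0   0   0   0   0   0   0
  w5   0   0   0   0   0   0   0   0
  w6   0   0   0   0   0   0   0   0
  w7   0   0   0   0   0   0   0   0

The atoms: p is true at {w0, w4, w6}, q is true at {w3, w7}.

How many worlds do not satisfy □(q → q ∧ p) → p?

w0: □(q → q ∧ p) is T, p is T. ✓
w1: □(q → q ∧ p) is T, p is F. ✗
w2: □(q → q ∧ p) is F, p is F. ✓
w3: □(q → q ∧ p) is T, p is F. ✗
w4: □(q → q ∧ p) is T, p is T. ✓
w5: □(q → q ∧ p) is T, p is F. ✗
w6: □(q → q ∧ p) is T, p is T. ✓
w7: □(q → q ∧ p) is T, p is F. ✗
Satisfying worlds: {w0, w2, w4, w6}.
So □(q → q ∧ p) → p fails at the other 4 worlds.

4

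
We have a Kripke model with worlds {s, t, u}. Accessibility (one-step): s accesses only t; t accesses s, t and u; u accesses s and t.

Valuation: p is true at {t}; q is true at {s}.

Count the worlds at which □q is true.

0

s: successors {t}; q there: t:F. ✗
t: successors {s, t, u}; q there: s:T, t:F, u:F. ✗
u: successors {s, t}; q there: s:T, t:F. ✗
Satisfying worlds: ∅.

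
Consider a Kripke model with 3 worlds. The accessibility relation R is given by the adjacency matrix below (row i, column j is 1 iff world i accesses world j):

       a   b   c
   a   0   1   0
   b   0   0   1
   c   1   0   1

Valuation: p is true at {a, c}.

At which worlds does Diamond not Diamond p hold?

{c}

a: successors {b}; not Diamond p there: b:F. ✗
b: successors {c}; not Diamond p there: c:F. ✗
c: successors {a, c}; not Diamond p there: a:T, c:F. ✓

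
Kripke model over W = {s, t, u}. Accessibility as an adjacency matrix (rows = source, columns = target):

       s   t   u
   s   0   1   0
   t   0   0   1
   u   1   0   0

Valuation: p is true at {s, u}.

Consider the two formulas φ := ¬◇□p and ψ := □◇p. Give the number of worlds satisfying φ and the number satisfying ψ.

1 and 2

For ¬◇□p:
s: ◇□p is T. ✗
t: ◇□p is T. ✗
u: ◇□p is F. ✓
— 1 world.
For □◇p:
s: successors {t}; ◇p there: t:T. ✓
t: successors {u}; ◇p there: u:T. ✓
u: successors {s}; ◇p there: s:F. ✗
— 2 worlds.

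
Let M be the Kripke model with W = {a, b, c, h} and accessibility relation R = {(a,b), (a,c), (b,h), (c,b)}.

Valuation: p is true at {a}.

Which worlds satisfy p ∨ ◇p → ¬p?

a: p ∨ ◇p is T, ¬p is F. ✗
b: p ∨ ◇p is F, ¬p is T. ✓
c: p ∨ ◇p is F, ¬p is T. ✓
h: p ∨ ◇p is F, ¬p is T. ✓

{b, c, h}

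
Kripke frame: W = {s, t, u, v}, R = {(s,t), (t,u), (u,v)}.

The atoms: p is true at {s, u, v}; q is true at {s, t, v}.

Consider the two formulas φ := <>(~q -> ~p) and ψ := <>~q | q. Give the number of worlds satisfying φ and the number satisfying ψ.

For <>(~q -> ~p):
s: successors {t}; ~q -> ~p there: t:T. ✓
t: successors {u}; ~q -> ~p there: u:F. ✗
u: successors {v}; ~q -> ~p there: v:T. ✓
v: no successors, so <>(~q -> ~p) fails. ✗
— 2 worlds.
For <>~q | q:
s: <>~q is F, q is T. ✓
t: <>~q is T, q is T. ✓
u: <>~q is F, q is F. ✗
v: <>~q is F, q is T. ✓
— 3 worlds.

2 and 3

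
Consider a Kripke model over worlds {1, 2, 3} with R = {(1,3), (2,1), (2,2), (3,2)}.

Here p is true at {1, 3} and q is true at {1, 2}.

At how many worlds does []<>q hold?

2

1: successors {3}; <>q there: 3:T. ✓
2: successors {1, 2}; <>q there: 1:F, 2:T. ✗
3: successors {2}; <>q there: 2:T. ✓
Satisfying worlds: {1, 3}.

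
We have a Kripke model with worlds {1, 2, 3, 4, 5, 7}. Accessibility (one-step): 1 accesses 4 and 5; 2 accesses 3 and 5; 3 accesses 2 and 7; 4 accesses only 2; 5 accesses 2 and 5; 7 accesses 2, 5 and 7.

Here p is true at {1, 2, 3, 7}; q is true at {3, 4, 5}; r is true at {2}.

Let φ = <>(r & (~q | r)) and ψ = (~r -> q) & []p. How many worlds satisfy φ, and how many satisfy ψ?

For <>(r & (~q | r)):
1: successors {4, 5}; r & (~q | r) there: 4:F, 5:F. ✗
2: successors {3, 5}; r & (~q | r) there: 3:F, 5:F. ✗
3: successors {2, 7}; r & (~q | r) there: 2:T, 7:F. ✓
4: successors {2}; r & (~q | r) there: 2:T. ✓
5: successors {2, 5}; r & (~q | r) there: 2:T, 5:F. ✓
7: successors {2, 5, 7}; r & (~q | r) there: 2:T, 5:F, 7:F. ✓
— 4 worlds.
For (~r -> q) & []p:
1: ~r -> q is F, []p is F. ✗
2: ~r -> q is T, []p is F. ✗
3: ~r -> q is T, []p is T. ✓
4: ~r -> q is T, []p is T. ✓
5: ~r -> q is T, []p is F. ✗
7: ~r -> q is F, []p is F. ✗
— 2 worlds.

4 and 2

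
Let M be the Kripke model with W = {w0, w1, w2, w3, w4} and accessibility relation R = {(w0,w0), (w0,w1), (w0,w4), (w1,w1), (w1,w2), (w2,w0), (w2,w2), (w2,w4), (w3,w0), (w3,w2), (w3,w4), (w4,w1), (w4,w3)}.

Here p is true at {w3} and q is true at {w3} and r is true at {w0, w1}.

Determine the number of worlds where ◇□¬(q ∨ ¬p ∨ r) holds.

0

w0: successors {w0, w1, w4}; □¬(q ∨ ¬p ∨ r) there: w0:F, w1:F, w4:F. ✗
w1: successors {w1, w2}; □¬(q ∨ ¬p ∨ r) there: w1:F, w2:F. ✗
w2: successors {w0, w2, w4}; □¬(q ∨ ¬p ∨ r) there: w0:F, w2:F, w4:F. ✗
w3: successors {w0, w2, w4}; □¬(q ∨ ¬p ∨ r) there: w0:F, w2:F, w4:F. ✗
w4: successors {w1, w3}; □¬(q ∨ ¬p ∨ r) there: w1:F, w3:F. ✗
Satisfying worlds: ∅.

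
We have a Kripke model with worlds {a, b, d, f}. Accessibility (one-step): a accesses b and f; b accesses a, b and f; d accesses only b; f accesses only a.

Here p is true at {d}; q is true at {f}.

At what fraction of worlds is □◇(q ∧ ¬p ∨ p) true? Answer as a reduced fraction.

1/2

a: successors {b, f}; ◇(q ∧ ¬p ∨ p) there: b:T, f:F. ✗
b: successors {a, b, f}; ◇(q ∧ ¬p ∨ p) there: a:T, b:T, f:F. ✗
d: successors {b}; ◇(q ∧ ¬p ∨ p) there: b:T. ✓
f: successors {a}; ◇(q ∧ ¬p ∨ p) there: a:T. ✓
That's 2 of 4 worlds, so 2/4 = 1/2.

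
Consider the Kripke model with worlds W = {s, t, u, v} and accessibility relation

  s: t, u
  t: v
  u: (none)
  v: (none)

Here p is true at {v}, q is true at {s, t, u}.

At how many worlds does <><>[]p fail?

3

s: successors {t, u}; <>[]p there: t:T, u:F. ✓
t: successors {v}; <>[]p there: v:F. ✗
u: no successors, so <><>[]p fails. ✗
v: no successors, so <><>[]p fails. ✗
Satisfying worlds: {s}.
So <><>[]p fails at the other 3 worlds.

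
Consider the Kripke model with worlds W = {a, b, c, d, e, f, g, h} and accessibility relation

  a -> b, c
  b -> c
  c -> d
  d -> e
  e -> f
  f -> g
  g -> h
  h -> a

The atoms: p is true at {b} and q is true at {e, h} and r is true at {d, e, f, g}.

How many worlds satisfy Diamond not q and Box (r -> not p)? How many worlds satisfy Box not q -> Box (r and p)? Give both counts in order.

6 and 2

For Diamond not q and Box (r -> not p):
a: Diamond not q is T, Box (r -> not p) is T. ✓
b: Diamond not q is T, Box (r -> not p) is T. ✓
c: Diamond not q is T, Box (r -> not p) is T. ✓
d: Diamond not q is F, Box (r -> not p) is T. ✗
e: Diamond not q is T, Box (r -> not p) is T. ✓
f: Diamond not q is T, Box (r -> not p) is T. ✓
g: Diamond not q is F, Box (r -> not p) is T. ✗
h: Diamond not q is T, Box (r -> not p) is T. ✓
— 6 worlds.
For Box not q -> Box (r and p):
a: Box not q is T, Box (r and p) is F. ✗
b: Box not q is T, Box (r and p) is F. ✗
c: Box not q is T, Box (r and p) is F. ✗
d: Box not q is F, Box (r and p) is F. ✓
e: Box not q is T, Box (r and p) is F. ✗
f: Box not q is T, Box (r and p) is F. ✗
g: Box not q is F, Box (r and p) is F. ✓
h: Box not q is T, Box (r and p) is F. ✗
— 2 worlds.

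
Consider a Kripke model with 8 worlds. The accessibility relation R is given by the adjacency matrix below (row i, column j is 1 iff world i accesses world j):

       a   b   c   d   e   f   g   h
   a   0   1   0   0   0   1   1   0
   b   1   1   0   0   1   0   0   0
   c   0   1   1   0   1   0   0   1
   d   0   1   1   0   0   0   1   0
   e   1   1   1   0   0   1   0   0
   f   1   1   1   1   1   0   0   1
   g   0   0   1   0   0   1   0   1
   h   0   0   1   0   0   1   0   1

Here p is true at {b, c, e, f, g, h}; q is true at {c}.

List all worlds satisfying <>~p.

a: successors {b, f, g}; ~p there: b:F, f:F, g:F. ✗
b: successors {a, b, e}; ~p there: a:T, b:F, e:F. ✓
c: successors {b, c, e, h}; ~p there: b:F, c:F, e:F, h:F. ✗
d: successors {b, c, g}; ~p there: b:F, c:F, g:F. ✗
e: successors {a, b, c, f}; ~p there: a:T, b:F, c:F, f:F. ✓
f: successors {a, b, c, d, e, h}; ~p there: a:T, b:F, c:F, d:T, e:F, h:F. ✓
g: successors {c, f, h}; ~p there: c:F, f:F, h:F. ✗
h: successors {c, f, h}; ~p there: c:F, f:F, h:F. ✗

{b, e, f}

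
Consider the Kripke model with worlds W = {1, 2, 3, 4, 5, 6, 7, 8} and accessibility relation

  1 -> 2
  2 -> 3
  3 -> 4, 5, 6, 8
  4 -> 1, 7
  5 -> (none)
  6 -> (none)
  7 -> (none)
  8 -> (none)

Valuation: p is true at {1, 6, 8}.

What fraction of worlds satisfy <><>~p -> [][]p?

1/2

1: <><>~p is T, [][]p is F. ✗
2: <><>~p is T, [][]p is F. ✗
3: <><>~p is T, [][]p is F. ✗
4: <><>~p is T, [][]p is F. ✗
5: <><>~p is F, [][]p is T. ✓
6: <><>~p is F, [][]p is T. ✓
7: <><>~p is F, [][]p is T. ✓
8: <><>~p is F, [][]p is T. ✓
That's 4 of 8 worlds, so 4/8 = 1/2.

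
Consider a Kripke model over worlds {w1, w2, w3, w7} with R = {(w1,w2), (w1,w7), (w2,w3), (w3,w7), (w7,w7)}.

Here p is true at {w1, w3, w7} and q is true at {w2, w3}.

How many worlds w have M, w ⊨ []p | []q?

3

w1: []p is F, []q is F. ✗
w2: []p is T, []q is T. ✓
w3: []p is T, []q is F. ✓
w7: []p is T, []q is F. ✓
Satisfying worlds: {w2, w3, w7}.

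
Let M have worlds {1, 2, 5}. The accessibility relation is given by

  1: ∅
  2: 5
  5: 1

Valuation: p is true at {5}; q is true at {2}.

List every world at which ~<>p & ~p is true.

1: ~<>p is T, ~p is T. ✓
2: ~<>p is F, ~p is T. ✗
5: ~<>p is T, ~p is F. ✗

{1}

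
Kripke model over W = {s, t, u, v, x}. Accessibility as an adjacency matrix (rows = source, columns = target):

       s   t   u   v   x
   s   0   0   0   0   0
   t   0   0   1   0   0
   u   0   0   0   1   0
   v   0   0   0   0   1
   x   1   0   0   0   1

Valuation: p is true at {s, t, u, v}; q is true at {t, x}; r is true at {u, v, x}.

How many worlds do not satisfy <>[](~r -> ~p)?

2

s: no successors, so <>[](~r -> ~p) fails. ✗
t: successors {u}; [](~r -> ~p) there: u:T. ✓
u: successors {v}; [](~r -> ~p) there: v:T. ✓
v: successors {x}; [](~r -> ~p) there: x:F. ✗
x: successors {s, x}; [](~r -> ~p) there: s:T, x:F. ✓
Satisfying worlds: {t, u, x}.
So <>[](~r -> ~p) fails at the other 2 worlds.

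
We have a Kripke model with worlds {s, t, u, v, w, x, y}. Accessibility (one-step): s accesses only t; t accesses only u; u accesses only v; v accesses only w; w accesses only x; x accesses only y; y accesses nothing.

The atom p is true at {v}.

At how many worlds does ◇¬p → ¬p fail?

s: ◇¬p is T, ¬p is T. ✓
t: ◇¬p is T, ¬p is T. ✓
u: ◇¬p is F, ¬p is T. ✓
v: ◇¬p is T, ¬p is F. ✗
w: ◇¬p is T, ¬p is T. ✓
x: ◇¬p is T, ¬p is T. ✓
y: ◇¬p is F, ¬p is T. ✓
Satisfying worlds: {s, t, u, w, x, y}.
So ◇¬p → ¬p fails at the other 1 world.

1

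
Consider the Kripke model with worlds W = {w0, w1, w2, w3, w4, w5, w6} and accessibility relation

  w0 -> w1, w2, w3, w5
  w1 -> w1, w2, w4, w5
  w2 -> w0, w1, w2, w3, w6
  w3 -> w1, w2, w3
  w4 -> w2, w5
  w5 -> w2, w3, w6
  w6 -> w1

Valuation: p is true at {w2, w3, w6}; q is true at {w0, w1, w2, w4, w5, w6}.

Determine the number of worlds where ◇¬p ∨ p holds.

6

w0: ◇¬p is T, p is F. ✓
w1: ◇¬p is T, p is F. ✓
w2: ◇¬p is T, p is T. ✓
w3: ◇¬p is T, p is T. ✓
w4: ◇¬p is T, p is F. ✓
w5: ◇¬p is F, p is F. ✗
w6: ◇¬p is T, p is T. ✓
Satisfying worlds: {w0, w1, w2, w3, w4, w6}.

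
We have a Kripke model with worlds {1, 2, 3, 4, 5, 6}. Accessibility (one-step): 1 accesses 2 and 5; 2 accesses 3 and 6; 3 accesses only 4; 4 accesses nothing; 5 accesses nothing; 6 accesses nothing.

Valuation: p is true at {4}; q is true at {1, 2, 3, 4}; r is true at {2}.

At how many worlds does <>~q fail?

1: successors {2, 5}; ~q there: 2:F, 5:T. ✓
2: successors {3, 6}; ~q there: 3:F, 6:T. ✓
3: successors {4}; ~q there: 4:F. ✗
4: no successors, so <>~q fails. ✗
5: no successors, so <>~q fails. ✗
6: no successors, so <>~q fails. ✗
Satisfying worlds: {1, 2}.
So <>~q fails at the other 4 worlds.

4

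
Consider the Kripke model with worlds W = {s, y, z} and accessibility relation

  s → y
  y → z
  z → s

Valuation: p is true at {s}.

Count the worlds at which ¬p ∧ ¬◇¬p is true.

s: ¬p is F, ¬◇¬p is F. ✗
y: ¬p is T, ¬◇¬p is F. ✗
z: ¬p is T, ¬◇¬p is T. ✓
Satisfying worlds: {z}.

1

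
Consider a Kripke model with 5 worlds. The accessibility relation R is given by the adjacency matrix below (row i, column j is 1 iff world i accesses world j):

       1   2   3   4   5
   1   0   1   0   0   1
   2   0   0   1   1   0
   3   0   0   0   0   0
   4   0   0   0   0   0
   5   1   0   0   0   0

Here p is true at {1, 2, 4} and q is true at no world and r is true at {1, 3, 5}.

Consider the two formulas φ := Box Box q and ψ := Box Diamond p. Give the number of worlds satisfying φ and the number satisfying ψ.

For Box Box q:
1: successors {2, 5}; Box q there: 2:F, 5:F. ✗
2: successors {3, 4}; Box q there: 3:T, 4:T. ✓
3: no successors, so Box Box q holds vacuously. ✓
4: no successors, so Box Box q holds vacuously. ✓
5: successors {1}; Box q there: 1:F. ✗
— 3 worlds.
For Box Diamond p:
1: successors {2, 5}; Diamond p there: 2:T, 5:T. ✓
2: successors {3, 4}; Diamond p there: 3:F, 4:F. ✗
3: no successors, so Box Diamond p holds vacuously. ✓
4: no successors, so Box Diamond p holds vacuously. ✓
5: successors {1}; Diamond p there: 1:T. ✓
— 4 worlds.

3 and 4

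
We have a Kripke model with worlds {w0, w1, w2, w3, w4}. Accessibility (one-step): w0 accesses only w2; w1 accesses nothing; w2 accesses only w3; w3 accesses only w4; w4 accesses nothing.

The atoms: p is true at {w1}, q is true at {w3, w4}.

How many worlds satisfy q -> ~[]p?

w0: q is F, ~[]p is T. ✓
w1: q is F, ~[]p is F. ✓
w2: q is F, ~[]p is T. ✓
w3: q is T, ~[]p is T. ✓
w4: q is T, ~[]p is F. ✗
Satisfying worlds: {w0, w1, w2, w3}.

4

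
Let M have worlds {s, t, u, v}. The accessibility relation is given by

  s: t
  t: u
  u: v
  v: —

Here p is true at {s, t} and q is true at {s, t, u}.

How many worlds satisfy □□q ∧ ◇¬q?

1

s: □□q is T, ◇¬q is F. ✗
t: □□q is F, ◇¬q is F. ✗
u: □□q is T, ◇¬q is T. ✓
v: □□q is T, ◇¬q is F. ✗
Satisfying worlds: {u}.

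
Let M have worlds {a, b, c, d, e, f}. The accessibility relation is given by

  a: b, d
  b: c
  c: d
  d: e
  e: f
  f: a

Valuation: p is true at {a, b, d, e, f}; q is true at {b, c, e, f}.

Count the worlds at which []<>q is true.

4

a: successors {b, d}; <>q there: b:T, d:T. ✓
b: successors {c}; <>q there: c:F. ✗
c: successors {d}; <>q there: d:T. ✓
d: successors {e}; <>q there: e:T. ✓
e: successors {f}; <>q there: f:F. ✗
f: successors {a}; <>q there: a:T. ✓
Satisfying worlds: {a, c, d, f}.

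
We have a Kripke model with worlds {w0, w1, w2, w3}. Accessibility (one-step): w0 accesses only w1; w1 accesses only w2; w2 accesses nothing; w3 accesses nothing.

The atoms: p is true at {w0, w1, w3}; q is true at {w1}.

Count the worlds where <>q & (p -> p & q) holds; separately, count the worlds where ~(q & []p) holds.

0 and 4

For <>q & (p -> p & q):
w0: <>q is T, p -> p & q is F. ✗
w1: <>q is F, p -> p & q is T. ✗
w2: <>q is F, p -> p & q is T. ✗
w3: <>q is F, p -> p & q is F. ✗
— 0 worlds.
For ~(q & []p):
w0: q & []p is F. ✓
w1: q & []p is F. ✓
w2: q & []p is F. ✓
w3: q & []p is F. ✓
— 4 worlds.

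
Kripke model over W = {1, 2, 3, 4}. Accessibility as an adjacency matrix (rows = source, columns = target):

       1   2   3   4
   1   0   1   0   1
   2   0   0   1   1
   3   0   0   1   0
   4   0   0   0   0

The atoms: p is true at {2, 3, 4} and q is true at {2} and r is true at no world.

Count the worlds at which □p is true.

4

1: successors {2, 4}; p there: 2:T, 4:T. ✓
2: successors {3, 4}; p there: 3:T, 4:T. ✓
3: successors {3}; p there: 3:T. ✓
4: no successors, so □p holds vacuously. ✓
Satisfying worlds: {1, 2, 3, 4}.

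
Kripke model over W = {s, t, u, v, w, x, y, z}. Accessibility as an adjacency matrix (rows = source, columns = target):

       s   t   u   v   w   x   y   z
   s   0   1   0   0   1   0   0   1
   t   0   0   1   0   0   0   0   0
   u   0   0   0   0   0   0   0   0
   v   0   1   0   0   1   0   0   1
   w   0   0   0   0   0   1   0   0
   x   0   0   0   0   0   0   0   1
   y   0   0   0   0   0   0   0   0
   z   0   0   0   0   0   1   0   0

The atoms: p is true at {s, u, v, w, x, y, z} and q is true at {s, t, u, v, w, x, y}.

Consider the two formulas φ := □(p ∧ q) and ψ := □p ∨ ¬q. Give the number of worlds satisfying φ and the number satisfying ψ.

5 and 6

For □(p ∧ q):
s: successors {t, w, z}; p ∧ q there: t:F, w:T, z:F. ✗
t: successors {u}; p ∧ q there: u:T. ✓
u: no successors, so □(p ∧ q) holds vacuously. ✓
v: successors {t, w, z}; p ∧ q there: t:F, w:T, z:F. ✗
w: successors {x}; p ∧ q there: x:T. ✓
x: successors {z}; p ∧ q there: z:F. ✗
y: no successors, so □(p ∧ q) holds vacuously. ✓
z: successors {x}; p ∧ q there: x:T. ✓
— 5 worlds.
For □p ∨ ¬q:
s: □p is F, ¬q is F. ✗
t: □p is T, ¬q is F. ✓
u: □p is T, ¬q is F. ✓
v: □p is F, ¬q is F. ✗
w: □p is T, ¬q is F. ✓
x: □p is T, ¬q is F. ✓
y: □p is T, ¬q is F. ✓
z: □p is T, ¬q is T. ✓
— 6 worlds.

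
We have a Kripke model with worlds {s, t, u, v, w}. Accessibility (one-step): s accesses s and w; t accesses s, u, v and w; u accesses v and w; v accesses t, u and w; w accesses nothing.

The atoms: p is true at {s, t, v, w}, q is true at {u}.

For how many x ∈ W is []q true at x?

s: successors {s, w}; q there: s:F, w:F. ✗
t: successors {s, u, v, w}; q there: s:F, u:T, v:F, w:F. ✗
u: successors {v, w}; q there: v:F, w:F. ✗
v: successors {t, u, w}; q there: t:F, u:T, w:F. ✗
w: no successors, so []q holds vacuously. ✓
Satisfying worlds: {w}.

1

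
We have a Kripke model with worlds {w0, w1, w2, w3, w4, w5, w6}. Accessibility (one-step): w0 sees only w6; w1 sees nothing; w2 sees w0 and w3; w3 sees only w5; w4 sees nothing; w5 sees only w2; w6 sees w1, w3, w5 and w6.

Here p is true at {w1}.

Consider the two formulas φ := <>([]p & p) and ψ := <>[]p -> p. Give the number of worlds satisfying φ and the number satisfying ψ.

For <>([]p & p):
w0: successors {w6}; []p & p there: w6:F. ✗
w1: no successors, so <>([]p & p) fails. ✗
w2: successors {w0, w3}; []p & p there: w0:F, w3:F. ✗
w3: successors {w5}; []p & p there: w5:F. ✗
w4: no successors, so <>([]p & p) fails. ✗
w5: successors {w2}; []p & p there: w2:F. ✗
w6: successors {w1, w3, w5, w6}; []p & p there: w1:T, w3:F, w5:F, w6:F. ✓
— 1 world.
For <>[]p -> p:
w0: <>[]p is F, p is F. ✓
w1: <>[]p is F, p is T. ✓
w2: <>[]p is F, p is F. ✓
w3: <>[]p is F, p is F. ✓
w4: <>[]p is F, p is F. ✓
w5: <>[]p is F, p is F. ✓
w6: <>[]p is T, p is F. ✗
— 6 worlds.

1 and 6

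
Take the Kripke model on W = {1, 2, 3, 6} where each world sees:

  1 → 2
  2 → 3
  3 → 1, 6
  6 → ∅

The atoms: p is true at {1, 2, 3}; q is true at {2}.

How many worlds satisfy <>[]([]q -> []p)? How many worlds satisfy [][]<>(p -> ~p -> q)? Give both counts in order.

3 and 3

For <>[]([]q -> []p):
1: successors {2}; []([]q -> []p) there: 2:T. ✓
2: successors {3}; []([]q -> []p) there: 3:T. ✓
3: successors {1, 6}; []([]q -> []p) there: 1:T, 6:T. ✓
6: no successors, so <>[]([]q -> []p) fails. ✗
— 3 worlds.
For [][]<>(p -> ~p -> q):
1: successors {2}; []<>(p -> ~p -> q) there: 2:T. ✓
2: successors {3}; []<>(p -> ~p -> q) there: 3:F. ✗
3: successors {1, 6}; []<>(p -> ~p -> q) there: 1:T, 6:T. ✓
6: no successors, so [][]<>(p -> ~p -> q) holds vacuously. ✓
— 3 worlds.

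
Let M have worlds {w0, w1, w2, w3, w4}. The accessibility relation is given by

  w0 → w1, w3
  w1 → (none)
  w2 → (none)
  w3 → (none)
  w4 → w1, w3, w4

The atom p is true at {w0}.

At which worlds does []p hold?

w0: successors {w1, w3}; p there: w1:F, w3:F. ✗
w1: no successors, so []p holds vacuously. ✓
w2: no successors, so []p holds vacuously. ✓
w3: no successors, so []p holds vacuously. ✓
w4: successors {w1, w3, w4}; p there: w1:F, w3:F, w4:F. ✗

{w1, w2, w3}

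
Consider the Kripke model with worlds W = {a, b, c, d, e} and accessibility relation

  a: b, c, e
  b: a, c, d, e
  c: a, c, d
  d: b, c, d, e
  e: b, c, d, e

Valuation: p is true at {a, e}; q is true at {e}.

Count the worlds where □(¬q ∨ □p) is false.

a: successors {b, c, e}; ¬q ∨ □p there: b:T, c:T, e:F. ✗
b: successors {a, c, d, e}; ¬q ∨ □p there: a:T, c:T, d:T, e:F. ✗
c: successors {a, c, d}; ¬q ∨ □p there: a:T, c:T, d:T. ✓
d: successors {b, c, d, e}; ¬q ∨ □p there: b:T, c:T, d:T, e:F. ✗
e: successors {b, c, d, e}; ¬q ∨ □p there: b:T, c:T, d:T, e:F. ✗
Satisfying worlds: {c}.
So □(¬q ∨ □p) fails at the other 4 worlds.

4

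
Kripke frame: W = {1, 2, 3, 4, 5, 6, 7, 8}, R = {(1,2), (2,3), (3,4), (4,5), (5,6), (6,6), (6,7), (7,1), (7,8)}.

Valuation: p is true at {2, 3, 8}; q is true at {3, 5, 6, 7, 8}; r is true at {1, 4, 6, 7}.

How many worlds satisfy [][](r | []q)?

7

1: successors {2}; [](r | []q) there: 2:F. ✗
2: successors {3}; [](r | []q) there: 3:T. ✓
3: successors {4}; [](r | []q) there: 4:T. ✓
4: successors {5}; [](r | []q) there: 5:T. ✓
5: successors {6}; [](r | []q) there: 6:T. ✓
6: successors {6, 7}; [](r | []q) there: 6:T, 7:T. ✓
7: successors {1, 8}; [](r | []q) there: 1:T, 8:T. ✓
8: no successors, so [][](r | []q) holds vacuously. ✓
Satisfying worlds: {2, 3, 4, 5, 6, 7, 8}.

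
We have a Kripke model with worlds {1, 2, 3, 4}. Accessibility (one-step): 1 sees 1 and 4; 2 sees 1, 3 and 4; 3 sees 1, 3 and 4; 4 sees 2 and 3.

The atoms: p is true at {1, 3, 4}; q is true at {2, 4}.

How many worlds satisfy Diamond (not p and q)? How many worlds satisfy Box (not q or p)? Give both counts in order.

1 and 3

For Diamond (not p and q):
1: successors {1, 4}; not p and q there: 1:F, 4:F. ✗
2: successors {1, 3, 4}; not p and q there: 1:F, 3:F, 4:F. ✗
3: successors {1, 3, 4}; not p and q there: 1:F, 3:F, 4:F. ✗
4: successors {2, 3}; not p and q there: 2:T, 3:F. ✓
— 1 world.
For Box (not q or p):
1: successors {1, 4}; not q or p there: 1:T, 4:T. ✓
2: successors {1, 3, 4}; not q or p there: 1:T, 3:T, 4:T. ✓
3: successors {1, 3, 4}; not q or p there: 1:T, 3:T, 4:T. ✓
4: successors {2, 3}; not q or p there: 2:F, 3:T. ✗
— 3 worlds.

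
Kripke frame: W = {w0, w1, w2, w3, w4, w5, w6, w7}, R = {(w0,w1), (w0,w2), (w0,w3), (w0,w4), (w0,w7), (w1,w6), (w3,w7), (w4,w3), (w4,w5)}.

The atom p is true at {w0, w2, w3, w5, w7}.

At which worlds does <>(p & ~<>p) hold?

w0: successors {w1, w2, w3, w4, w7}; p & ~<>p there: w1:F, w2:T, w3:F, w4:F, w7:T. ✓
w1: successors {w6}; p & ~<>p there: w6:F. ✗
w2: no successors, so <>(p & ~<>p) fails. ✗
w3: successors {w7}; p & ~<>p there: w7:T. ✓
w4: successors {w3, w5}; p & ~<>p there: w3:F, w5:T. ✓
w5: no successors, so <>(p & ~<>p) fails. ✗
w6: no successors, so <>(p & ~<>p) fails. ✗
w7: no successors, so <>(p & ~<>p) fails. ✗

{w0, w3, w4}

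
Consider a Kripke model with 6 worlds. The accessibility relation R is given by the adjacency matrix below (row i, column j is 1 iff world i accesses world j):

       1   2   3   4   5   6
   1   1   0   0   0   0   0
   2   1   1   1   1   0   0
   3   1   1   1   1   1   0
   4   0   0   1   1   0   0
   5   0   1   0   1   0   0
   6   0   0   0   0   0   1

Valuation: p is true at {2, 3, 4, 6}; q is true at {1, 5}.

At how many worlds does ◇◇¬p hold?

1: successors {1}; ◇¬p there: 1:T. ✓
2: successors {1, 2, 3, 4}; ◇¬p there: 1:T, 2:T, 3:T, 4:F. ✓
3: successors {1, 2, 3, 4, 5}; ◇¬p there: 1:T, 2:T, 3:T, 4:F, 5:F. ✓
4: successors {3, 4}; ◇¬p there: 3:T, 4:F. ✓
5: successors {2, 4}; ◇¬p there: 2:T, 4:F. ✓
6: successors {6}; ◇¬p there: 6:F. ✗
Satisfying worlds: {1, 2, 3, 4, 5}.

5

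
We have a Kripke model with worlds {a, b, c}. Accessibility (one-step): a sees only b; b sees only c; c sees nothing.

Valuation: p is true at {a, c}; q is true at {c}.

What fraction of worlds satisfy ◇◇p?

1/3

a: successors {b}; ◇p there: b:T. ✓
b: successors {c}; ◇p there: c:F. ✗
c: no successors, so ◇◇p fails. ✗
That's 1 of 3 worlds, so 1/3.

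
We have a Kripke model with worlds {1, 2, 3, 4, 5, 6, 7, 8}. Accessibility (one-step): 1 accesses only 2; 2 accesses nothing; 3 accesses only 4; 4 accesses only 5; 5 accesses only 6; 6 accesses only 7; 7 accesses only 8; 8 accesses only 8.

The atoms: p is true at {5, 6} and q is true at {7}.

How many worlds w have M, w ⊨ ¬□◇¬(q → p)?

6

1: □◇¬(q → p) is F. ✓
2: □◇¬(q → p) is T. ✗
3: □◇¬(q → p) is F. ✓
4: □◇¬(q → p) is F. ✓
5: □◇¬(q → p) is T. ✗
6: □◇¬(q → p) is F. ✓
7: □◇¬(q → p) is F. ✓
8: □◇¬(q → p) is F. ✓
Satisfying worlds: {1, 3, 4, 6, 7, 8}.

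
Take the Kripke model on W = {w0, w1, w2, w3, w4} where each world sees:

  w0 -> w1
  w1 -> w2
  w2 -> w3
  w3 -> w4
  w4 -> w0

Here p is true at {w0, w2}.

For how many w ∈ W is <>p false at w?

w0: successors {w1}; p there: w1:F. ✗
w1: successors {w2}; p there: w2:T. ✓
w2: successors {w3}; p there: w3:F. ✗
w3: successors {w4}; p there: w4:F. ✗
w4: successors {w0}; p there: w0:T. ✓
Satisfying worlds: {w1, w4}.
So <>p fails at the other 3 worlds.

3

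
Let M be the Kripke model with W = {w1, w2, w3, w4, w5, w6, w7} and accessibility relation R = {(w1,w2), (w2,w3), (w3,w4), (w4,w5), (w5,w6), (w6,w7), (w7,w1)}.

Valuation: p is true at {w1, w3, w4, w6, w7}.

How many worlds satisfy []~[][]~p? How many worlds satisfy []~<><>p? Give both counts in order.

For []~[][]~p:
w1: successors {w2}; ~[][]~p there: w2:T. ✓
w2: successors {w3}; ~[][]~p there: w3:F. ✗
w3: successors {w4}; ~[][]~p there: w4:T. ✓
w4: successors {w5}; ~[][]~p there: w5:T. ✓
w5: successors {w6}; ~[][]~p there: w6:T. ✓
w6: successors {w7}; ~[][]~p there: w7:F. ✗
w7: successors {w1}; ~[][]~p there: w1:T. ✓
— 5 worlds.
For []~<><>p:
w1: successors {w2}; ~<><>p there: w2:F. ✗
w2: successors {w3}; ~<><>p there: w3:T. ✓
w3: successors {w4}; ~<><>p there: w4:F. ✗
w4: successors {w5}; ~<><>p there: w5:F. ✗
w5: successors {w6}; ~<><>p there: w6:F. ✗
w6: successors {w7}; ~<><>p there: w7:T. ✓
w7: successors {w1}; ~<><>p there: w1:F. ✗
— 2 worlds.

5 and 2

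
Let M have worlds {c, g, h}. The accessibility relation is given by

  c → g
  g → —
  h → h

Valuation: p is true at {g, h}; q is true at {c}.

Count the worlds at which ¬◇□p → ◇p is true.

2

c: ¬◇□p is F, ◇p is T. ✓
g: ¬◇□p is T, ◇p is F. ✗
h: ¬◇□p is F, ◇p is T. ✓
Satisfying worlds: {c, h}.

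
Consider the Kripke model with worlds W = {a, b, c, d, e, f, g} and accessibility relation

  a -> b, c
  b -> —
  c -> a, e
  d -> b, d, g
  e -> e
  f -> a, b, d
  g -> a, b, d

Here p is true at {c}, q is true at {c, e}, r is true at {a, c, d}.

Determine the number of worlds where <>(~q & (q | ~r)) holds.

a: successors {b, c}; ~q & (q | ~r) there: b:T, c:F. ✓
b: no successors, so <>(~q & (q | ~r)) fails. ✗
c: successors {a, e}; ~q & (q | ~r) there: a:F, e:F. ✗
d: successors {b, d, g}; ~q & (q | ~r) there: b:T, d:F, g:T. ✓
e: successors {e}; ~q & (q | ~r) there: e:F. ✗
f: successors {a, b, d}; ~q & (q | ~r) there: a:F, b:T, d:F. ✓
g: successors {a, b, d}; ~q & (q | ~r) there: a:F, b:T, d:F. ✓
Satisfying worlds: {a, d, f, g}.

4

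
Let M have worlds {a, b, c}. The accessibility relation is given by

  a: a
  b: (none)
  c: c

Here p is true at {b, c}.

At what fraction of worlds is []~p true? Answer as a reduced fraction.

2/3

a: successors {a}; ~p there: a:T. ✓
b: no successors, so []~p holds vacuously. ✓
c: successors {c}; ~p there: c:F. ✗
That's 2 of 3 worlds, so 2/3.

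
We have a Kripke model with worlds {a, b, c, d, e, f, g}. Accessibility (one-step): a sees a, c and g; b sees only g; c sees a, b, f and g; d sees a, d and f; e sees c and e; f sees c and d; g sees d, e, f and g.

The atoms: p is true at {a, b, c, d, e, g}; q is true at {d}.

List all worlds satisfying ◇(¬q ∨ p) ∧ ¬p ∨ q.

a: ◇(¬q ∨ p) ∧ ¬p is F, q is F. ✗
b: ◇(¬q ∨ p) ∧ ¬p is F, q is F. ✗
c: ◇(¬q ∨ p) ∧ ¬p is F, q is F. ✗
d: ◇(¬q ∨ p) ∧ ¬p is F, q is T. ✓
e: ◇(¬q ∨ p) ∧ ¬p is F, q is F. ✗
f: ◇(¬q ∨ p) ∧ ¬p is T, q is F. ✓
g: ◇(¬q ∨ p) ∧ ¬p is F, q is F. ✗

{d, f}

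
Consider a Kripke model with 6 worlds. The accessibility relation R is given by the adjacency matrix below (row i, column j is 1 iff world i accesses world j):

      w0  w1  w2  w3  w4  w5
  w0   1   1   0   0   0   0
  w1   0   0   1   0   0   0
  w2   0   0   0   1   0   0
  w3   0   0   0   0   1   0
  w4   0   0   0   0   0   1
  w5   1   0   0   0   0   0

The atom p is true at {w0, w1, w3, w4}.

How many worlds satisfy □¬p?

w0: successors {w0, w1}; ¬p there: w0:F, w1:F. ✗
w1: successors {w2}; ¬p there: w2:T. ✓
w2: successors {w3}; ¬p there: w3:F. ✗
w3: successors {w4}; ¬p there: w4:F. ✗
w4: successors {w5}; ¬p there: w5:T. ✓
w5: successors {w0}; ¬p there: w0:F. ✗
Satisfying worlds: {w1, w4}.

2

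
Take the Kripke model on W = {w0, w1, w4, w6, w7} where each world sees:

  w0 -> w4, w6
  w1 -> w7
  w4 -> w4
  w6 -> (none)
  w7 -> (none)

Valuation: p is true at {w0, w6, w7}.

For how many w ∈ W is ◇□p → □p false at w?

w0: ◇□p is T, □p is F. ✗
w1: ◇□p is T, □p is T. ✓
w4: ◇□p is F, □p is F. ✓
w6: ◇□p is F, □p is T. ✓
w7: ◇□p is F, □p is T. ✓
Satisfying worlds: {w1, w4, w6, w7}.
So ◇□p → □p fails at the other 1 world.

1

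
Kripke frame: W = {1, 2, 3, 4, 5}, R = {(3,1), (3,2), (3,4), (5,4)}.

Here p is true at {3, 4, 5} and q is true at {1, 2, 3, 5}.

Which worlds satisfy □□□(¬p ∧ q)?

{1, 2, 3, 4, 5}

1: no successors, so □□□(¬p ∧ q) holds vacuously. ✓
2: no successors, so □□□(¬p ∧ q) holds vacuously. ✓
3: successors {1, 2, 4}; □□(¬p ∧ q) there: 1:T, 2:T, 4:T. ✓
4: no successors, so □□□(¬p ∧ q) holds vacuously. ✓
5: successors {4}; □□(¬p ∧ q) there: 4:T. ✓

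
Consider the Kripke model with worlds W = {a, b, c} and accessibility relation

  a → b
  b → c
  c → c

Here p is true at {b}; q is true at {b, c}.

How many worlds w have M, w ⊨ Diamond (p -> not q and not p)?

a: successors {b}; p -> not q and not p there: b:F. ✗
b: successors {c}; p -> not q and not p there: c:T. ✓
c: successors {c}; p -> not q and not p there: c:T. ✓
Satisfying worlds: {b, c}.

2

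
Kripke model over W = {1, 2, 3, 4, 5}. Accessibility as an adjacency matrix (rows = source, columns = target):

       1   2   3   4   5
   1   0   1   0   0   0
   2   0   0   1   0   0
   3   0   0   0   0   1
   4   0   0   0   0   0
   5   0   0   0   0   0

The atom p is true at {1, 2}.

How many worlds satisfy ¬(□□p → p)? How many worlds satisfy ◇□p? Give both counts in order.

For ¬(□□p → p):
1: □□p → p is T. ✗
2: □□p → p is T. ✗
3: □□p → p is F. ✓
4: □□p → p is F. ✓
5: □□p → p is F. ✓
— 3 worlds.
For ◇□p:
1: successors {2}; □p there: 2:F. ✗
2: successors {3}; □p there: 3:F. ✗
3: successors {5}; □p there: 5:T. ✓
4: no successors, so ◇□p fails. ✗
5: no successors, so ◇□p fails. ✗
— 1 world.

3 and 1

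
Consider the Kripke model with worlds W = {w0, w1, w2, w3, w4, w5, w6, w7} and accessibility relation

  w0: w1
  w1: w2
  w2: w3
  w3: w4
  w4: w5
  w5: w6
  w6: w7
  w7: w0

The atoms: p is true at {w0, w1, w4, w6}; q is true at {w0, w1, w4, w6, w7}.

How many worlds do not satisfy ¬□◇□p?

4

w0: □◇□p is F. ✓
w1: □◇□p is T. ✗
w2: □◇□p is F. ✓
w3: □◇□p is T. ✗
w4: □◇□p is F. ✓
w5: □◇□p is T. ✗
w6: □◇□p is T. ✗
w7: □◇□p is F. ✓
Satisfying worlds: {w0, w2, w4, w7}.
So ¬□◇□p fails at the other 4 worlds.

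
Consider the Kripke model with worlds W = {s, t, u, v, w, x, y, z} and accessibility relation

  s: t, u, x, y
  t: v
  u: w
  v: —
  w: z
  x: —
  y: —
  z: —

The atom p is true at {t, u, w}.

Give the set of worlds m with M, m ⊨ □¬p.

s: successors {t, u, x, y}; ¬p there: t:F, u:F, x:T, y:T. ✗
t: successors {v}; ¬p there: v:T. ✓
u: successors {w}; ¬p there: w:F. ✗
v: no successors, so □¬p holds vacuously. ✓
w: successors {z}; ¬p there: z:T. ✓
x: no successors, so □¬p holds vacuously. ✓
y: no successors, so □¬p holds vacuously. ✓
z: no successors, so □¬p holds vacuously. ✓

{t, v, w, x, y, z}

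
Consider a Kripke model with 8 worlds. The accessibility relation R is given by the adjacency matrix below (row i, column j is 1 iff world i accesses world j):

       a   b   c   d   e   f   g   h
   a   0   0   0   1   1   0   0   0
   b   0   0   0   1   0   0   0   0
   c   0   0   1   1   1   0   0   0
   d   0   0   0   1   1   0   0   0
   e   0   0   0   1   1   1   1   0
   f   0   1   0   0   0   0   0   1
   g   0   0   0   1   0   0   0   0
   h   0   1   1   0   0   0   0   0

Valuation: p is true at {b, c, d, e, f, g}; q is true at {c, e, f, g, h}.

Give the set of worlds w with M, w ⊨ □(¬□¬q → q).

a: successors {d, e}; ¬□¬q → q there: d:F, e:T. ✗
b: successors {d}; ¬□¬q → q there: d:F. ✗
c: successors {c, d, e}; ¬□¬q → q there: c:T, d:F, e:T. ✗
d: successors {d, e}; ¬□¬q → q there: d:F, e:T. ✗
e: successors {d, e, f, g}; ¬□¬q → q there: d:F, e:T, f:T, g:T. ✗
f: successors {b, h}; ¬□¬q → q there: b:T, h:T. ✓
g: successors {d}; ¬□¬q → q there: d:F. ✗
h: successors {b, c}; ¬□¬q → q there: b:T, c:T. ✓

{f, h}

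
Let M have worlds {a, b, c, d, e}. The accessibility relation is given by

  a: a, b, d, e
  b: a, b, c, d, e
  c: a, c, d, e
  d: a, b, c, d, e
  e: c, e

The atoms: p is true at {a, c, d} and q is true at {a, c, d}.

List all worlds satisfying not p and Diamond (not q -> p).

{b, e}

a: not p is F, Diamond (not q -> p) is T. ✗
b: not p is T, Diamond (not q -> p) is T. ✓
c: not p is F, Diamond (not q -> p) is T. ✗
d: not p is F, Diamond (not q -> p) is T. ✗
e: not p is T, Diamond (not q -> p) is T. ✓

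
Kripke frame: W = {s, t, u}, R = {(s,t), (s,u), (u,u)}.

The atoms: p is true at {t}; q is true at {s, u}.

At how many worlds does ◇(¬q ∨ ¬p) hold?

2

s: successors {t, u}; ¬q ∨ ¬p there: t:T, u:T. ✓
t: no successors, so ◇(¬q ∨ ¬p) fails. ✗
u: successors {u}; ¬q ∨ ¬p there: u:T. ✓
Satisfying worlds: {s, u}.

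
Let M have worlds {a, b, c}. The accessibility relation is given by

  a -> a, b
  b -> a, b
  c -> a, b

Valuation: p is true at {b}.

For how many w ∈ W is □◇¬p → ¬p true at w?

a: □◇¬p is T, ¬p is T. ✓
b: □◇¬p is T, ¬p is F. ✗
c: □◇¬p is T, ¬p is T. ✓
Satisfying worlds: {a, c}.

2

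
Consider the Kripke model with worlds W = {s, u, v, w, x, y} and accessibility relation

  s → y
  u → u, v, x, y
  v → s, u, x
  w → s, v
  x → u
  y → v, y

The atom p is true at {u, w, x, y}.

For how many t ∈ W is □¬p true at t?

1

s: successors {y}; ¬p there: y:F. ✗
u: successors {u, v, x, y}; ¬p there: u:F, v:T, x:F, y:F. ✗
v: successors {s, u, x}; ¬p there: s:T, u:F, x:F. ✗
w: successors {s, v}; ¬p there: s:T, v:T. ✓
x: successors {u}; ¬p there: u:F. ✗
y: successors {v, y}; ¬p there: v:T, y:F. ✗
Satisfying worlds: {w}.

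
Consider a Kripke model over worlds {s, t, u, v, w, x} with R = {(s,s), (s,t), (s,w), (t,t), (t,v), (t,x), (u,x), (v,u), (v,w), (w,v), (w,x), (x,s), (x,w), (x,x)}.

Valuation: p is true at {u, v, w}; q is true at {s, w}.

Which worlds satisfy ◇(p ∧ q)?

{s, v, x}

s: successors {s, t, w}; p ∧ q there: s:F, t:F, w:T. ✓
t: successors {t, v, x}; p ∧ q there: t:F, v:F, x:F. ✗
u: successors {x}; p ∧ q there: x:F. ✗
v: successors {u, w}; p ∧ q there: u:F, w:T. ✓
w: successors {v, x}; p ∧ q there: v:F, x:F. ✗
x: successors {s, w, x}; p ∧ q there: s:F, w:T, x:F. ✓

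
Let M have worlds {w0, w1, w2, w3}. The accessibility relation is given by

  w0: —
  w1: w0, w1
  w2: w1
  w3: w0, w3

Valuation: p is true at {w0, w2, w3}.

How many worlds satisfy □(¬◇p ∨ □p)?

2

w0: no successors, so □(¬◇p ∨ □p) holds vacuously. ✓
w1: successors {w0, w1}; ¬◇p ∨ □p there: w0:T, w1:F. ✗
w2: successors {w1}; ¬◇p ∨ □p there: w1:F. ✗
w3: successors {w0, w3}; ¬◇p ∨ □p there: w0:T, w3:T. ✓
Satisfying worlds: {w0, w3}.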